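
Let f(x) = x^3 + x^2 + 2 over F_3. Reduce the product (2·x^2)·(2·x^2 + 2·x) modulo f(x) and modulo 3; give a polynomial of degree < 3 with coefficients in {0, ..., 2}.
a · b ≡ x (mod f(x))

Multiply as integer polynomials: a · b = 4·x^4 + 4·x^3. Reducing coefficients mod 3: a · b ≡ x^4 + x^3. Now divide by f(x) = x^3 + x^2 + 2 in F_3[x], eliminating the leading term at each step:
  leading term x^4: subtract (x)·f(x) = x^4 + x^3 + 2·x, leaving x (coefficients mod 3)
The degree is now < 3, so this is the remainder. Hence a · b ≡ x in F_3[x]/(f).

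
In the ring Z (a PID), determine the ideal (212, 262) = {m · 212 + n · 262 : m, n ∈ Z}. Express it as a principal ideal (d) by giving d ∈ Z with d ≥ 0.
In the PID Z, (a, b) is generated by gcd(a, b). Compute gcd(262, 212) with the extended Euclidean algorithm, tracking rows (r, s, t) with s·262 + t·212 = r:
  row A: (262, 1, 0)   [1·262 + 0·212 = 262]
  row B: (212, 0, 1)   [0·262 + 1·212 = 212]
  262 = 1·212 + 50   → row C = row A − 1·row B = (50, 1, −1)   [check: 1·262 − 1·212 = 50]
  212 = 4·50 + 12   → row D = row B − 4·row C = (12, −4, 5)   [check: −4·262 + 5·212 = 12]
  50 = 4·12 + 2   → row E = row C − 4·row D = (2, 17, −21)   [check: 17·262 − 21·212 = 2]
  12 = 6·2 + 0   → remainder 0, stop. gcd = 2 (last nonzero row E).
So gcd(212, 262) = 2, with Bézout identity 17·262 − 21·212 = 2. Containment (⊇): the Bézout identity exhibits 2 as an element of (212, 262), giving (2) ⊆ (212, 262). Containment (⊆): since 2 | 212 and 2 | 262 (212 = 2·106, 262 = 2·131), every Z-linear combination of 212 and 262 is divisible by 2, so (212, 262) ⊆ (2). Therefore (212, 262) = (2), d = 2.

Final answer: (212, 262) = (2); d = 2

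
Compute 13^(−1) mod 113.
13^(−1) ≡ 87 (mod 113)

Apply the extended Euclidean algorithm to (113, 13), tracking rows (r, s, t) with s·113 + t·13 = r. Each division r_prev = q·r_cur + r_new produces the new row as (previous row) − q·(current row):
  row A: (113, 1, 0)   [1·113 + 0·13 = 113]
  row B: (13, 0, 1)   [0·113 + 1·13 = 13]
  113 = 8·13 + 9   → row C = row A − 8·row B = (9, 1, −8)   [check: 1·113 − 8·13 = 9]
  13 = 1·9 + 4   → row D = row B − 1·row C = (4, −1, 9)   [check: −1·113 + 9·13 = 4]
  9 = 2·4 + 1   → row E = row C − 2·row D = (1, 3, −26)   [check: 3·113 − 26·13 = 1]
  4 = 4·1 + 0   → remainder 0, stop. gcd = 1 (last nonzero row E).
The gcd is 1, so 13 is invertible mod 113. The last nonzero row gives 3·113 − 26·13 = 1, so t = −26. So 13^(−1) ≡ −26 ≡ 87 (mod 113). Verify: 13 · 87 = 1131 ≡ 1 (mod 113). ✓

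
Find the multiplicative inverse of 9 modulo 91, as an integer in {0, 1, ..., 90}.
9^(−1) ≡ 81 (mod 91)

Apply the extended Euclidean algorithm to (91, 9), tracking rows (r, s, t) with s·91 + t·9 = r. Each division r_prev = q·r_cur + r_new produces the new row as (previous row) − q·(current row):
  row A: (91, 1, 0)   [1·91 + 0·9 = 91]
  row B: (9, 0, 1)   [0·91 + 1·9 = 9]
  91 = 10·9 + 1   → row C = row A − 10·row B = (1, 1, −10)   [check: 1·91 − 10·9 = 1]
  9 = 9·1 + 0   → remainder 0, stop. gcd = 1 (last nonzero row C).
The gcd is 1, so 9 is invertible mod 91. The last nonzero row gives 1·91 − 10·9 = 1, so t = −10. So 9^(−1) ≡ −10 ≡ 81 (mod 91). Verify: 9 · 81 = 729 ≡ 1 (mod 91). ✓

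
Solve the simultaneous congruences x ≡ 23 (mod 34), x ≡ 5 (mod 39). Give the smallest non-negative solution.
The moduli 34, 39 are pairwise coprime, so by the CRT there is a unique solution mod 34·39 = 1326.
Solve by successive substitution. Start with x ≡ 23 (mod 34).
  Combine with x ≡ 5 (mod 39): write x = 23 + 34·t and require 23 + 34·t ≡ 5 (mod 39), i.e. 34·t ≡ 5 − 23 ≡ 21 (mod 39). Since 34^(−1) ≡ 31 (mod 39), t ≡ 31·21 ≡ 27 (mod 39). So x ≡ 23 + 34·27 = 941 (mod 1326).
Unique solution in [0, 1326): x = 941.

Final answer: x ≡ 941 (mod 1326); the representative in [0, 1326) is 941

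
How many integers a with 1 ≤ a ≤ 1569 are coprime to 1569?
The number of a ∈ {1, ..., 1569} with gcd(a, 1569) = 1 is by definition Euler's totient φ(1569). φ is multiplicative, with φ(p^e) = p^e − p^(e−1). Factorise 1569 = 3 · 523. Then
  φ(1569) = (3 − 1) · (523 − 1) = 2 · 522 = 1044.
So there are 1044 such integers.

Final answer: 1044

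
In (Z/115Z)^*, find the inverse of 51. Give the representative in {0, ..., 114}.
51^(−1) ≡ 106 (mod 115)

Apply the extended Euclidean algorithm to (115, 51), tracking rows (r, s, t) with s·115 + t·51 = r. Each division r_prev = q·r_cur + r_new produces the new row as (previous row) − q·(current row):
  row A: (115, 1, 0)   [1·115 + 0·51 = 115]
  row B: (51, 0, 1)   [0·115 + 1·51 = 51]
  115 = 2·51 + 13   → row C = row A − 2·row B = (13, 1, −2)   [check: 1·115 − 2·51 = 13]
  51 = 3·13 + 12   → row D = row B − 3·row C = (12, −3, 7)   [check: −3·115 + 7·51 = 12]
  13 = 1·12 + 1   → row E = row C − 1·row D = (1, 4, −9)   [check: 4·115 − 9·51 = 1]
  12 = 12·1 + 0   → remainder 0, stop. gcd = 1 (last nonzero row E).
The gcd is 1, so 51 is invertible mod 115. The last nonzero row gives 4·115 − 9·51 = 1, so t = −9. So 51^(−1) ≡ −9 ≡ 106 (mod 115). Verify: 51 · 106 = 5406 ≡ 1 (mod 115). ✓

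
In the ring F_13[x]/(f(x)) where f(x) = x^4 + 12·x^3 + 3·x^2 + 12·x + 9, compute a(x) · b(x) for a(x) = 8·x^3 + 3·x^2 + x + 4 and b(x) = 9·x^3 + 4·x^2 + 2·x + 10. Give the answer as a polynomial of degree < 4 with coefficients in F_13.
a · b ≡ 4·x^3 + 4 (mod f(x))

Multiply as integer polynomials: a · b = 72·x^6 + 59·x^5 + 37·x^4 + 126·x^3 + 48·x^2 + 18·x + 40. Reducing coefficients mod 13: a · b ≡ 7·x^6 + 7·x^5 + 11·x^4 + 9·x^3 + 9·x^2 + 5·x + 1. Now divide by f(x) = x^4 + 12·x^3 + 3·x^2 + 12·x + 9 in F_13[x], eliminating the leading term at each step:
  leading term 7·x^6: subtract (7·x^2)·f(x) = 7·x^6 + 6·x^5 + 8·x^4 + 6·x^3 + 11·x^2, leaving x^5 + 3·x^4 + 3·x^3 + 11·x^2 + 5·x + 1 (coefficients mod 13)
  leading term x^5: subtract (x)·f(x) = x^5 + 12·x^4 + 3·x^3 + 12·x^2 + 9·x, leaving 4·x^4 + 12·x^2 + 9·x + 1 (coefficients mod 13)
  leading term 4·x^4: subtract (4)·f(x) = 4·x^4 + 9·x^3 + 12·x^2 + 9·x + 10, leaving 4·x^3 + 4 (coefficients mod 13)
The degree is now < 4, so this is the remainder. Hence a · b ≡ 4·x^3 + 4 in F_13[x]/(f).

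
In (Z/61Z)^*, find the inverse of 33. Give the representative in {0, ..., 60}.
Apply the extended Euclidean algorithm to (61, 33), tracking rows (r, s, t) with s·61 + t·33 = r. Each division r_prev = q·r_cur + r_new produces the new row as (previous row) − q·(current row):
  row A: (61, 1, 0)   [1·61 + 0·33 = 61]
  row B: (33, 0, 1)   [0·61 + 1·33 = 33]
  61 = 1·33 + 28   → row C = row A − 1·row B = (28, 1, −1)   [check: 1·61 − 1·33 = 28]
  33 = 1·28 + 5   → row D = row B − 1·row C = (5, −1, 2)   [check: −1·61 + 2·33 = 5]
  28 = 5·5 + 3   → row E = row C − 5·row D = (3, 6, −11)   [check: 6·61 − 11·33 = 3]
  5 = 1·3 + 2   → row F = row D − 1·row E = (2, −7, 13)   [check: −7·61 + 13·33 = 2]
  3 = 1·2 + 1   → row G = row E − 1·row F = (1, 13, −24)   [check: 13·61 − 24·33 = 1]
  2 = 2·1 + 0   → remainder 0, stop. gcd = 1 (last nonzero row G).
The gcd is 1, so 33 is invertible mod 61. The last nonzero row gives 13·61 − 24·33 = 1, so t = −24. So 33^(−1) ≡ −24 ≡ 37 (mod 61). Verify: 33 · 37 = 1221 ≡ 1 (mod 61). ✓

Final answer: 33^(−1) ≡ 37 (mod 61)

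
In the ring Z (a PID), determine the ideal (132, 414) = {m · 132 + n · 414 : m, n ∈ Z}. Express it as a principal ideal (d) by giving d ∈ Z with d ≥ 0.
(132, 414) = (6); d = 6

In the PID Z, (a, b) is generated by gcd(a, b). Compute gcd(414, 132) with the extended Euclidean algorithm, tracking rows (r, s, t) with s·414 + t·132 = r:
  row A: (414, 1, 0)   [1·414 + 0·132 = 414]
  row B: (132, 0, 1)   [0·414 + 1·132 = 132]
  414 = 3·132 + 18   → row C = row A − 3·row B = (18, 1, −3)   [check: 1·414 − 3·132 = 18]
  132 = 7·18 + 6   → row D = row B − 7·row C = (6, −7, 22)   [check: −7·414 + 22·132 = 6]
  18 = 3·6 + 0   → remainder 0, stop. gcd = 6 (last nonzero row D).
So gcd(132, 414) = 6, with Bézout identity −7·414 + 22·132 = 6. Containment (⊇): the Bézout identity exhibits 6 as an element of (132, 414), giving (6) ⊆ (132, 414). Containment (⊆): since 6 | 132 and 6 | 414 (132 = 6·22, 414 = 6·69), every Z-linear combination of 132 and 414 is divisible by 6, so (132, 414) ⊆ (6). Therefore (132, 414) = (6), d = 6.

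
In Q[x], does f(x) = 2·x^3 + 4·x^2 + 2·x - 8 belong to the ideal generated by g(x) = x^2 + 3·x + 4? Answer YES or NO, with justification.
In Q[x] the ideal (g) consists of all multiples of g, so f ∈ (g) iff g | f, i.e. iff the remainder of f on division by g is 0. Divide f by g (g is monic, so eliminate the leading term of the running remainder at each step):
  leading term 2·x^3: subtract (2·x)·g(x) = 2·x^3 + 6·x^2 + 8·x, leaving -2·x^2 - 6·x - 8
  leading term -2·x^2: subtract (-2)·g(x) = -2·x^2 - 6·x - 8, leaving 0
The remainder is 0, so f(x) = g(x) · h(x) with h(x) = 2·x - 2. Hence g | f, i.e. f ∈ (g).

Final answer: YES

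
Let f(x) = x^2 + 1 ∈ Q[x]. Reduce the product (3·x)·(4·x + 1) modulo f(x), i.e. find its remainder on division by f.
First multiply in Q[x] without reducing: a · b = 12·x^2 + 3·x. Now divide by f(x) = x^2 + 1, eliminating the leading term at each step:
  leading term 12·x^2: subtract (12)·f(x) = 12·x^2 + 12, leaving 3·x - 12
The degree is now < 2, so this is the remainder. Hence a · b ≡ 3·x - 12 in Q[x]/(f).

Final answer: a · b ≡ 3·x - 12 (mod f(x))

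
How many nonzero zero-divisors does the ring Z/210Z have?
Z/210Z has 161 nonzero zero-divisors

In Z/210Z each nonzero element is either a unit (gcd with 210 is 1) or a zero-divisor (gcd > 1). The number of units is φ(210): factorise 210 = 2 · 3 · 5 · 7, so φ(210) = (2 − 1) · (3 − 1) · (5 − 1) · (7 − 1) = 1 · 2 · 4 · 6 = 48. The nonzero elements number 210 − 1 = 209. Hence the nonzero zero-divisors number 209 − 48 = 161.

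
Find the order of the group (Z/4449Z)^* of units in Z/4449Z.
(Z/4449Z)^* consists of the classes a with gcd(a, 4449) = 1, so its order is φ(4449). φ is multiplicative, with φ(p^e) = p^e − p^(e−1). Factorise 4449 = 3 · 1483. Then
  φ(4449) = (3 − 1) · (1483 − 1) = 2 · 1482 = 2964.
Thus |(Z/4449Z)^*| = 2964.

Final answer: |(Z/4449Z)^*| = 2964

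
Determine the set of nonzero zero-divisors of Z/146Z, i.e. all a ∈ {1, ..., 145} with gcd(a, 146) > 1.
nonzero zero-divisors of Z/146Z = {2, 4, 6, 8, 10, 12, 14, 16, 18, 20, 22, 24, 26, 28, 30, 32, 34, 36, 38, 40, 42, 44, 46, 48, 50, 52, 54, 56, 58, 60, 62, 64, 66, 68, 70, 72, 73, 74, 76, 78, 80, 82, 84, 86, 88, 90, 92, 94, 96, 98, 100, 102, 104, 106, 108, 110, 112, 114, 116, 118, 120, 122, 124, 126, 128, 130, 132, 134, 136, 138, 140, 142, 144}

An element a ∈ Z/146Z (with a ≠ 0) is a zero-divisor iff gcd(a, 146) > 1 (because a is a unit precisely when gcd(a, n) = 1, and in Z/nZ every nonzero, non-unit element is a zero-divisor). Scan a = 1, ..., 145 and keep those with gcd(a, 146) > 1:
  gcd(2, 146) = 2, gcd(4, 146) = 2, gcd(6, 146) = 2, gcd(8, 146) = 2, gcd(10, 146) = 2, gcd(12, 146) = 2, gcd(14, 146) = 2, gcd(16, 146) = 2, gcd(18, 146) = 2, gcd(20, 146) = 2, gcd(22, 146) = 2, gcd(24, 146) = 2, gcd(26, 146) = 2, gcd(28, 146) = 2, gcd(30, 146) = 2, gcd(32, 146) = 2, gcd(34, 146) = 2, gcd(36, 146) = 2, gcd(38, 146) = 2, gcd(40, 146) = 2, gcd(42, 146) = 2, gcd(44, 146) = 2, gcd(46, 146) = 2, gcd(48, 146) = 2, gcd(50, 146) = 2, gcd(52, 146) = 2, gcd(54, 146) = 2, gcd(56, 146) = 2, gcd(58, 146) = 2, gcd(60, 146) = 2, gcd(62, 146) = 2, gcd(64, 146) = 2, gcd(66, 146) = 2, gcd(68, 146) = 2, gcd(70, 146) = 2, gcd(72, 146) = 2, gcd(73, 146) = 73, gcd(74, 146) = 2, gcd(76, 146) = 2, gcd(78, 146) = 2, gcd(80, 146) = 2, gcd(82, 146) = 2, gcd(84, 146) = 2, gcd(86, 146) = 2, gcd(88, 146) = 2, gcd(90, 146) = 2, gcd(92, 146) = 2, gcd(94, 146) = 2, gcd(96, 146) = 2, gcd(98, 146) = 2, gcd(100, 146) = 2, gcd(102, 146) = 2, gcd(104, 146) = 2, gcd(106, 146) = 2, gcd(108, 146) = 2, gcd(110, 146) = 2, gcd(112, 146) = 2, gcd(114, 146) = 2, gcd(116, 146) = 2, gcd(118, 146) = 2, gcd(120, 146) = 2, gcd(122, 146) = 2, gcd(124, 146) = 2, gcd(126, 146) = 2, gcd(128, 146) = 2, gcd(130, 146) = 2, gcd(132, 146) = 2, gcd(134, 146) = 2, gcd(136, 146) = 2, gcd(138, 146) = 2, gcd(140, 146) = 2, gcd(142, 146) = 2, gcd(144, 146) = 2.
All other a ∈ {1, ..., 145} have gcd(a, 146) = 1 and are units. So the nonzero zero-divisors are exactly the 73 values of a appearing in this scan.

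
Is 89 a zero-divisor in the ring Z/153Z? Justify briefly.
NO

gcd(89, 153) = 1, so 89 is a unit in Z/153Z (it has a multiplicative inverse). A unit cannot be a zero-divisor: if 89·b ≡ 0 then multiplying both sides by 89^(−1) gives b ≡ 0. So 89 is not a zero-divisor.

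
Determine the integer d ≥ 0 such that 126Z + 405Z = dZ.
In the PID Z, (a, b) is generated by gcd(a, b). Compute gcd(405, 126) with the extended Euclidean algorithm, tracking rows (r, s, t) with s·405 + t·126 = r:
  row A: (405, 1, 0)   [1·405 + 0·126 = 405]
  row B: (126, 0, 1)   [0·405 + 1·126 = 126]
  405 = 3·126 + 27   → row C = row A − 3·row B = (27, 1, −3)   [check: 1·405 − 3·126 = 27]
  126 = 4·27 + 18   → row D = row B − 4·row C = (18, −4, 13)   [check: −4·405 + 13·126 = 18]
  27 = 1·18 + 9   → row E = row C − 1·row D = (9, 5, −16)   [check: 5·405 − 16·126 = 9]
  18 = 2·9 + 0   → remainder 0, stop. gcd = 9 (last nonzero row E).
So gcd(126, 405) = 9, with Bézout identity 5·405 − 16·126 = 9. Containment (⊇): the Bézout identity exhibits 9 as an element of (126, 405), giving (9) ⊆ (126, 405). Containment (⊆): since 9 | 126 and 9 | 405 (126 = 9·14, 405 = 9·45), every Z-linear combination of 126 and 405 is divisible by 9, so (126, 405) ⊆ (9). Therefore (126, 405) = (9), d = 9.

Final answer: (126, 405) = (9); d = 9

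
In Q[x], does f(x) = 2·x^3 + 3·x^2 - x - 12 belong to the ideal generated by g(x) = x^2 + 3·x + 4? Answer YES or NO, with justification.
In Q[x] the ideal (g) consists of all multiples of g, so f ∈ (g) iff g | f, i.e. iff the remainder of f on division by g is 0. Divide f by g (g is monic, so eliminate the leading term of the running remainder at each step):
  leading term 2·x^3: subtract (2·x)·g(x) = 2·x^3 + 6·x^2 + 8·x, leaving -3·x^2 - 9·x - 12
  leading term -3·x^2: subtract (-3)·g(x) = -3·x^2 - 9·x - 12, leaving 0
The remainder is 0, so f(x) = g(x) · h(x) with h(x) = 2·x - 3. Hence g | f, i.e. f ∈ (g).

Final answer: YES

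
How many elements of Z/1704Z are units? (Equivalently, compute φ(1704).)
An element a ∈ Z/1704Z is a unit iff gcd(a, 1704) = 1, so the number of units is φ(1704). φ is multiplicative, with φ(p^e) = p^e − p^(e−1). Factorise 1704 = 2^3 · 3 · 71. Then
  φ(1704) = (2^3 − 2^2) · (3 − 1) · (71 − 1) = 4 · 2 · 70 = 560.

Final answer: Z/1704Z has φ(1704) = 560 units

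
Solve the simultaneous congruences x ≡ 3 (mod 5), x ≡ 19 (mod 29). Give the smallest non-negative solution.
The moduli 5, 29 are pairwise coprime, so by the CRT there is a unique solution mod 5·29 = 145.
Solve by successive substitution. Start with x ≡ 3 (mod 5).
  Combine with x ≡ 19 (mod 29): write x = 3 + 5·t and require 3 + 5·t ≡ 19 (mod 29), i.e. 5·t ≡ 19 − 3 ≡ 16 (mod 29). Since 5^(−1) ≡ 6 (mod 29), t ≡ 6·16 ≡ 9 (mod 29). So x ≡ 3 + 5·9 = 48 (mod 145).
Unique solution in [0, 145): x = 48.

Final answer: x ≡ 48 (mod 145); the representative in [0, 145) is 48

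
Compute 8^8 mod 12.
4

Use repeated squaring. Binary(8) = 1000. Walk through the bits of the exponent 8 left-to-right: at each bit after the leading one, square the running value, then multiply by 8 if the bit is 1 (always reducing mod 12):
  bit 1 = 1 (leading): start with 8.
  bit 2 = 0: square 8^2 = 64 ≡ 4 (mod 12).
  bit 3 = 0: square 4^2 = 16 ≡ 4 (mod 12).
  bit 4 = 0: square 4^2 = 16 ≡ 4 (mod 12).
Final value: 8^8 ≡ 4 (mod 12).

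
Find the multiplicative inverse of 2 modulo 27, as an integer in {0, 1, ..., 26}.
2^(−1) ≡ 14 (mod 27)

Apply the extended Euclidean algorithm to (27, 2), tracking rows (r, s, t) with s·27 + t·2 = r. Each division r_prev = q·r_cur + r_new produces the new row as (previous row) − q·(current row):
  row A: (27, 1, 0)   [1·27 + 0·2 = 27]
  row B: (2, 0, 1)   [0·27 + 1·2 = 2]
  27 = 13·2 + 1   → row C = row A − 13·row B = (1, 1, −13)   [check: 1·27 − 13·2 = 1]
  2 = 2·1 + 0   → remainder 0, stop. gcd = 1 (last nonzero row C).
The gcd is 1, so 2 is invertible mod 27. The last nonzero row gives 1·27 − 13·2 = 1, so t = −13. So 2^(−1) ≡ −13 ≡ 14 (mod 27). Verify: 2 · 14 = 28 ≡ 1 (mod 27). ✓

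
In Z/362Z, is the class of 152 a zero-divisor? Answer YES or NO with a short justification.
gcd(152, 362) = 2 > 1, so 152 is not a unit in Z/362Z. In Z/nZ every nonzero non-unit is a zero-divisor: explicitly, take b = 362/gcd = 181 ≠ 0 (mod 362); then 152·181 = 27512 = 76·362, i.e. 152·181 ≡ 0 (mod 362). So 152 is a zero-divisor.

Final answer: YES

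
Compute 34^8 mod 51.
34

Use repeated squaring. Binary(8) = 1000. Walk through the bits of the exponent 8 left-to-right: at each bit after the leading one, square the running value, then multiply by 34 if the bit is 1 (always reducing mod 51):
  bit 1 = 1 (leading): start with 34.
  bit 2 = 0: square 34^2 = 1156 ≡ 34 (mod 51).
  bit 3 = 0: square 34^2 = 1156 ≡ 34 (mod 51).
  bit 4 = 0: square 34^2 = 1156 ≡ 34 (mod 51).
Final value: 34^8 ≡ 34 (mod 51).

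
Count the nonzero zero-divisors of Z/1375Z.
In Z/1375Z each nonzero element is either a unit (gcd with 1375 is 1) or a zero-divisor (gcd > 1). The number of units is φ(1375): factorise 1375 = 5^3 · 11, so φ(1375) = (5^3 − 5^2) · (11 − 1) = 100 · 10 = 1000. The nonzero elements number 1375 − 1 = 1374. Hence the nonzero zero-divisors number 1374 − 1000 = 374.

Final answer: Z/1375Z has 374 nonzero zero-divisors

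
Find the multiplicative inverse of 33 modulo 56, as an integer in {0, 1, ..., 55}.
Apply the extended Euclidean algorithm to (56, 33), tracking rows (r, s, t) with s·56 + t·33 = r. Each division r_prev = q·r_cur + r_new produces the new row as (previous row) − q·(current row):
  row A: (56, 1, 0)   [1·56 + 0·33 = 56]
  row B: (33, 0, 1)   [0·56 + 1·33 = 33]
  56 = 1·33 + 23   → row C = row A − 1·row B = (23, 1, −1)   [check: 1·56 − 1·33 = 23]
  33 = 1·23 + 10   → row D = row B − 1·row C = (10, −1, 2)   [check: −1·56 + 2·33 = 10]
  23 = 2·10 + 3   → row E = row C − 2·row D = (3, 3, −5)   [check: 3·56 − 5·33 = 3]
  10 = 3·3 + 1   → row F = row D − 3·row E = (1, −10, 17)   [check: −10·56 + 17·33 = 1]
  3 = 3·1 + 0   → remainder 0, stop. gcd = 1 (last nonzero row F).
The gcd is 1, so 33 is invertible mod 56. The last nonzero row gives −10·56 + 17·33 = 1, so t = 17. So 33^(−1) ≡ 17 (mod 56). Verify: 33 · 17 = 561 ≡ 1 (mod 56). ✓

Final answer: 33^(−1) ≡ 17 (mod 56)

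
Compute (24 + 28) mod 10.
2

Reduce the summands first: 24 ≡ 4, 28 ≡ 8 (mod 10), so 24 + 28 ≡ 4 + 8 (mod 10). 4 + 8 = 12; 12 = 1·10 + 2, so (24 + 28) mod 10 = 2.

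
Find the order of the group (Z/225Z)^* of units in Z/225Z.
|(Z/225Z)^*| = 120

(Z/225Z)^* consists of the classes a with gcd(a, 225) = 1, so its order is φ(225). φ is multiplicative, with φ(p^e) = p^e − p^(e−1). Factorise 225 = 3^2 · 5^2. Then
  φ(225) = (3^2 − 3^1) · (5^2 − 5^1) = 6 · 20 = 120.
Thus |(Z/225Z)^*| = 120.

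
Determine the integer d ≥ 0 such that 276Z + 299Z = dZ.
(276, 299) = (23); d = 23

In the PID Z, (a, b) is generated by gcd(a, b). Compute gcd(299, 276) with the extended Euclidean algorithm, tracking rows (r, s, t) with s·299 + t·276 = r:
  row A: (299, 1, 0)   [1·299 + 0·276 = 299]
  row B: (276, 0, 1)   [0·299 + 1·276 = 276]
  299 = 1·276 + 23   → row C = row A − 1·row B = (23, 1, −1)   [check: 1·299 − 1·276 = 23]
  276 = 12·23 + 0   → remainder 0, stop. gcd = 23 (last nonzero row C).
So gcd(276, 299) = 23, with Bézout identity 1·299 − 1·276 = 23. Containment (⊇): the Bézout identity exhibits 23 as an element of (276, 299), giving (23) ⊆ (276, 299). Containment (⊆): since 23 | 276 and 23 | 299 (276 = 23·12, 299 = 23·13), every Z-linear combination of 276 and 299 is divisible by 23, so (276, 299) ⊆ (23). Therefore (276, 299) = (23), d = 23.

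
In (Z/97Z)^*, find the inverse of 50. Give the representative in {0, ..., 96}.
Apply the extended Euclidean algorithm to (97, 50), tracking rows (r, s, t) with s·97 + t·50 = r. Each division r_prev = q·r_cur + r_new produces the new row as (previous row) − q·(current row):
  row A: (97, 1, 0)   [1·97 + 0·50 = 97]
  row B: (50, 0, 1)   [0·97 + 1·50 = 50]
  97 = 1·50 + 47   → row C = row A − 1·row B = (47, 1, −1)   [check: 1·97 − 1·50 = 47]
  50 = 1·47 + 3   → row D = row B − 1·row C = (3, −1, 2)   [check: −1·97 + 2·50 = 3]
  47 = 15·3 + 2   → row E = row C − 15·row D = (2, 16, −31)   [check: 16·97 − 31·50 = 2]
  3 = 1·2 + 1   → row F = row D − 1·row E = (1, −17, 33)   [check: −17·97 + 33·50 = 1]
  2 = 2·1 + 0   → remainder 0, stop. gcd = 1 (last nonzero row F).
The gcd is 1, so 50 is invertible mod 97. The last nonzero row gives −17·97 + 33·50 = 1, so t = 33. So 50^(−1) ≡ 33 (mod 97). Verify: 50 · 33 = 1650 ≡ 1 (mod 97). ✓

Final answer: 50^(−1) ≡ 33 (mod 97)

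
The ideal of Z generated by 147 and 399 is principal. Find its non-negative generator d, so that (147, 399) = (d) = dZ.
In the PID Z, (a, b) is generated by gcd(a, b). Compute gcd(399, 147) with the extended Euclidean algorithm, tracking rows (r, s, t) with s·399 + t·147 = r:
  row A: (399, 1, 0)   [1·399 + 0·147 = 399]
  row B: (147, 0, 1)   [0·399 + 1·147 = 147]
  399 = 2·147 + 105   → row C = row A − 2·row B = (105, 1, −2)   [check: 1·399 − 2·147 = 105]
  147 = 1·105 + 42   → row D = row B − 1·row C = (42, −1, 3)   [check: −1·399 + 3·147 = 42]
  105 = 2·42 + 21   → row E = row C − 2·row D = (21, 3, −8)   [check: 3·399 − 8·147 = 21]
  42 = 2·21 + 0   → remainder 0, stop. gcd = 21 (last nonzero row E).
So gcd(147, 399) = 21, with Bézout identity 3·399 − 8·147 = 21. Containment (⊇): the Bézout identity exhibits 21 as an element of (147, 399), giving (21) ⊆ (147, 399). Containment (⊆): since 21 | 147 and 21 | 399 (147 = 21·7, 399 = 21·19), every Z-linear combination of 147 and 399 is divisible by 21, so (147, 399) ⊆ (21). Therefore (147, 399) = (21), d = 21.

Final answer: (147, 399) = (21); d = 21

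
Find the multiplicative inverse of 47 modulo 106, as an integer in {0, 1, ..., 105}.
47^(−1) ≡ 97 (mod 106)

Apply the extended Euclidean algorithm to (106, 47), tracking rows (r, s, t) with s·106 + t·47 = r. Each division r_prev = q·r_cur + r_new produces the new row as (previous row) − q·(current row):
  row A: (106, 1, 0)   [1·106 + 0·47 = 106]
  row B: (47, 0, 1)   [0·106 + 1·47 = 47]
  106 = 2·47 + 12   → row C = row A − 2·row B = (12, 1, −2)   [check: 1·106 − 2·47 = 12]
  47 = 3·12 + 11   → row D = row B − 3·row C = (11, −3, 7)   [check: −3·106 + 7·47 = 11]
  12 = 1·11 + 1   → row E = row C − 1·row D = (1, 4, −9)   [check: 4·106 − 9·47 = 1]
  11 = 11·1 + 0   → remainder 0, stop. gcd = 1 (last nonzero row E).
The gcd is 1, so 47 is invertible mod 106. The last nonzero row gives 4·106 − 9·47 = 1, so t = −9. So 47^(−1) ≡ −9 ≡ 97 (mod 106). Verify: 47 · 97 = 4559 ≡ 1 (mod 106). ✓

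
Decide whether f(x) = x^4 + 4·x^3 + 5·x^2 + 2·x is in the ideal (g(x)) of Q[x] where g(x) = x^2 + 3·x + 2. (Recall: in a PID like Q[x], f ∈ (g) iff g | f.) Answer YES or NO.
In Q[x] the ideal (g) consists of all multiples of g, so f ∈ (g) iff g | f, i.e. iff the remainder of f on division by g is 0. Divide f by g (g is monic, so eliminate the leading term of the running remainder at each step):
  leading term x^4: subtract (x^2)·g(x) = x^4 + 3·x^3 + 2·x^2, leaving x^3 + 3·x^2 + 2·x
  leading term x^3: subtract (x)·g(x) = x^3 + 3·x^2 + 2·x, leaving 0
The remainder is 0, so f(x) = g(x) · h(x) with h(x) = x^2 + x. Hence g | f, i.e. f ∈ (g).

Final answer: YES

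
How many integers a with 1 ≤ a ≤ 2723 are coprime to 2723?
The number of a ∈ {1, ..., 2723} with gcd(a, 2723) = 1 is by definition Euler's totient φ(2723). φ is multiplicative, with φ(p^e) = p^e − p^(e−1). Factorise 2723 = 7 · 389. Then
  φ(2723) = (7 − 1) · (389 − 1) = 6 · 388 = 2328.
So there are 2328 such integers.

Final answer: 2328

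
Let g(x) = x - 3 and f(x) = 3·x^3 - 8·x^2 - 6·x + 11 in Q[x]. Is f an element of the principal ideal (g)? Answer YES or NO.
In Q[x] the ideal (g) consists of all multiples of g, so f ∈ (g) iff g | f, i.e. iff the remainder of f on division by g is 0. Divide f by g (g is monic, so eliminate the leading term of the running remainder at each step):
  leading term 3·x^3: subtract (3·x^2)·g(x) = 3·x^3 - 9·x^2, leaving x^2 - 6·x + 11
  leading term x^2: subtract (x)·g(x) = x^2 - 3·x, leaving 11 - 3·x
  leading term -3·x: subtract (-3)·g(x) = 9 - 3·x, leaving 2
The remainder r(x) = 2 ≠ 0 (and deg r < deg g), so g ∤ f, i.e. f ∉ (g).

Final answer: NO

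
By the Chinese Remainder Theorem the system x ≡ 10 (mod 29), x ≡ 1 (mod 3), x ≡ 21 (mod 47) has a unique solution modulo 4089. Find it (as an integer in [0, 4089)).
The moduli 29, 3, 47 are pairwise coprime, so by the CRT there is a unique solution mod 29·3·47 = 4089.
Solve by successive substitution. Start with x ≡ 10 (mod 29).
  Combine with x ≡ 1 (mod 3): write x = 10 + 29·t and require 10 + 29·t ≡ 1 (mod 3), i.e. 29·t ≡ 1 − 10 ≡ 0 (mod 3). Since 29^(−1) ≡ 2 (mod 3) (29 ≡ 2 (mod 3)), t ≡ 2·0 ≡ 0 (mod 3). So x ≡ 10 + 29·0 = 10 (mod 87).
  Combine with x ≡ 21 (mod 47): write x = 10 + 87·t and require 10 + 87·t ≡ 21 (mod 47), i.e. 87·t ≡ 21 − 10 ≡ 11 (mod 47). Since 87^(−1) ≡ 20 (mod 47) (87 ≡ 40 (mod 47)), t ≡ 20·11 ≡ 32 (mod 47). So x ≡ 10 + 87·32 = 2794 (mod 4089).
Unique solution in [0, 4089): x = 2794.

Final answer: x ≡ 2794 (mod 4089); the representative in [0, 4089) is 2794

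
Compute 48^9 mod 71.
32

Use repeated squaring. Binary(9) = 1001. Walk through the bits of the exponent 9 left-to-right: at each bit after the leading one, square the running value, then multiply by 48 if the bit is 1 (always reducing mod 71):
  bit 1 = 1 (leading): start with 48.
  bit 2 = 0: square 48^2 = 2304 ≡ 32 (mod 71).
  bit 3 = 0: square 32^2 = 1024 ≡ 30 (mod 71).
  bit 4 = 1: square 30^2 = 900 ≡ 48; bit is 1, so multiply 48·48 = 2304 ≡ 32 (mod 71).
Final value: 48^9 ≡ 32 (mod 71).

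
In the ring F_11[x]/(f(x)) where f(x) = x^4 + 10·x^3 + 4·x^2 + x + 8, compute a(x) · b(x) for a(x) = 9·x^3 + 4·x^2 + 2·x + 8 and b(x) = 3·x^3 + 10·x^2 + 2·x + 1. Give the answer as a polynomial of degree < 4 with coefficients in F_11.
Multiply as integer polynomials: a · b = 27·x^6 + 102·x^5 + 64·x^4 + 61·x^3 + 88·x^2 + 18·x + 8. Reducing coefficients mod 11: a · b ≡ 5·x^6 + 3·x^5 + 9·x^4 + 6·x^3 + 7·x + 8. Now divide by f(x) = x^4 + 10·x^3 + 4·x^2 + x + 8 in F_11[x], eliminating the leading term at each step:
  leading term 5·x^6: subtract (5·x^2)·f(x) = 5·x^6 + 6·x^5 + 9·x^4 + 5·x^3 + 7·x^2, leaving 8·x^5 + x^3 + 4·x^2 + 7·x + 8 (coefficients mod 11)
  leading term 8·x^5: subtract (8·x)·f(x) = 8·x^5 + 3·x^4 + 10·x^3 + 8·x^2 + 9·x, leaving 8·x^4 + 2·x^3 + 7·x^2 + 9·x + 8 (coefficients mod 11)
  leading term 8·x^4: subtract (8)·f(x) = 8·x^4 + 3·x^3 + 10·x^2 + 8·x + 9, leaving 10·x^3 + 8·x^2 + x + 10 (coefficients mod 11)
The degree is now < 4, so this is the remainder. Hence a · b ≡ 10·x^3 + 8·x^2 + x + 10 in F_11[x]/(f).

Final answer: a · b ≡ 10·x^3 + 8·x^2 + x + 10 (mod f(x))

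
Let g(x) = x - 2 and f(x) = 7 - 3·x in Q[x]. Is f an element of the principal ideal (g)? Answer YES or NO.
In Q[x] the ideal (g) consists of all multiples of g, so f ∈ (g) iff g | f, i.e. iff the remainder of f on division by g is 0. Divide f by g (g is monic, so eliminate the leading term of the running remainder at each step):
  leading term -3·x: subtract (-3)·g(x) = 6 - 3·x, leaving 1
The remainder r(x) = 1 ≠ 0 (and deg r < deg g), so g ∤ f, i.e. f ∉ (g).

Final answer: NO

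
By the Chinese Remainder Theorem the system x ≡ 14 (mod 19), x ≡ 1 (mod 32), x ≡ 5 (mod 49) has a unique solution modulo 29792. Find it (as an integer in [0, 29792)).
x ≡ 17057 (mod 29792); the representative in [0, 29792) is 17057

The moduli 19, 32, 49 are pairwise coprime, so by the CRT there is a unique solution mod 19·32·49 = 29792.
Solve by successive substitution. Start with x ≡ 14 (mod 19).
  Combine with x ≡ 1 (mod 32): write x = 14 + 19·t and require 14 + 19·t ≡ 1 (mod 32), i.e. 19·t ≡ 1 − 14 ≡ 19 (mod 32). Since 19^(−1) ≡ 27 (mod 32), t ≡ 27·19 ≡ 1 (mod 32). So x ≡ 14 + 19·1 = 33 (mod 608).
  Combine with x ≡ 5 (mod 49): write x = 33 + 608·t and require 33 + 608·t ≡ 5 (mod 49), i.e. 608·t ≡ 5 − 33 ≡ 21 (mod 49). Since 608^(−1) ≡ 27 (mod 49) (608 ≡ 20 (mod 49)), t ≡ 27·21 ≡ 28 (mod 49). So x ≡ 33 + 608·28 = 17057 (mod 29792).
Unique solution in [0, 29792): x = 17057.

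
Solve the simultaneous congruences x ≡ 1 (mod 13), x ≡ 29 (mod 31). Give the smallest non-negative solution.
x ≡ 339 (mod 403); the representative in [0, 403) is 339

The moduli 13, 31 are pairwise coprime, so by the CRT there is a unique solution mod 13·31 = 403.
Solve by successive substitution. Start with x ≡ 1 (mod 13).
  Combine with x ≡ 29 (mod 31): write x = 1 + 13·t and require 1 + 13·t ≡ 29 (mod 31), i.e. 13·t ≡ 29 − 1 ≡ 28 (mod 31). Since 13^(−1) ≡ 12 (mod 31), t ≡ 12·28 ≡ 26 (mod 31). So x ≡ 1 + 13·26 = 339 (mod 403).
Unique solution in [0, 403): x = 339.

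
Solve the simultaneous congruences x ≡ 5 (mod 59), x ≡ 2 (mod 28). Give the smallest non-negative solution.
x ≡ 1598 (mod 1652); the representative in [0, 1652) is 1598

The moduli 59, 28 are pairwise coprime, so by the CRT there is a unique solution mod 59·28 = 1652.
Solve by successive substitution. Start with x ≡ 5 (mod 59).
  Combine with x ≡ 2 (mod 28): write x = 5 + 59·t and require 5 + 59·t ≡ 2 (mod 28), i.e. 59·t ≡ 2 − 5 ≡ 25 (mod 28). Since 59^(−1) ≡ 19 (mod 28) (59 ≡ 3 (mod 28)), t ≡ 19·25 ≡ 27 (mod 28). So x ≡ 5 + 59·27 = 1598 (mod 1652).
Unique solution in [0, 1652): x = 1598.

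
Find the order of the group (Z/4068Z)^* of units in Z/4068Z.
|(Z/4068Z)^*| = 1344

(Z/4068Z)^* consists of the classes a with gcd(a, 4068) = 1, so its order is φ(4068). φ is multiplicative, with φ(p^e) = p^e − p^(e−1). Factorise 4068 = 2^2 · 3^2 · 113. Then
  φ(4068) = (2^2 − 2^1) · (3^2 − 3^1) · (113 − 1) = 2 · 6 · 112 = 1344.
Thus |(Z/4068Z)^*| = 1344.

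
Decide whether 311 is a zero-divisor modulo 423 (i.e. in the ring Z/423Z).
NO

gcd(311, 423) = 1, so 311 is a unit in Z/423Z (it has a multiplicative inverse). A unit cannot be a zero-divisor: if 311·b ≡ 0 then multiplying both sides by 311^(−1) gives b ≡ 0. So 311 is not a zero-divisor.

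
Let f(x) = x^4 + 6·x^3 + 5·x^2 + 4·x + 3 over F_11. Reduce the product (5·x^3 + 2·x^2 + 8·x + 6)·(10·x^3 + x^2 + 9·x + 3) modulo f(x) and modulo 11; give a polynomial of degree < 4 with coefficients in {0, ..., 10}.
Multiply as integer polynomials: a · b = 50·x^6 + 25·x^5 + 127·x^4 + 101·x^3 + 84·x^2 + 78·x + 18. Reducing coefficients mod 11: a · b ≡ 6·x^6 + 3·x^5 + 6·x^4 + 2·x^3 + 7·x^2 + x + 7. Now divide by f(x) = x^4 + 6·x^3 + 5·x^2 + 4·x + 3 in F_11[x], eliminating the leading term at each step:
  leading term 6·x^6: subtract (6·x^2)·f(x) = 6·x^6 + 3·x^5 + 8·x^4 + 2·x^3 + 7·x^2, leaving 9·x^4 + x + 7 (coefficients mod 11)
  leading term 9·x^4: subtract (9)·f(x) = 9·x^4 + 10·x^3 + x^2 + 3·x + 5, leaving x^3 + 10·x^2 + 9·x + 2 (coefficients mod 11)
The degree is now < 4, so this is the remainder. Hence a · b ≡ x^3 + 10·x^2 + 9·x + 2 in F_11[x]/(f).

Final answer: a · b ≡ x^3 + 10·x^2 + 9·x + 2 (mod f(x))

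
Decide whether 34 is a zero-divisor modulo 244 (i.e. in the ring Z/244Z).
gcd(34, 244) = 2 > 1, so 34 is not a unit in Z/244Z. In Z/nZ every nonzero non-unit is a zero-divisor: explicitly, take b = 244/gcd = 122 ≠ 0 (mod 244); then 34·122 = 4148 = 17·244, i.e. 34·122 ≡ 0 (mod 244). So 34 is a zero-divisor.

Final answer: YES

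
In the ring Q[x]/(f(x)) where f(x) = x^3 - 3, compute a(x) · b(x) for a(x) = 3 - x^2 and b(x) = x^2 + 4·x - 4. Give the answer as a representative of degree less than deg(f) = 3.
a · b ≡ 7·x^2 + 9·x - 24 (mod f(x))

First multiply in Q[x] without reducing: a · b = -x^4 - 4·x^3 + 7·x^2 + 12·x - 12. Now divide by f(x) = x^3 - 3, eliminating the leading term at each step:
  leading term -x^4: subtract (-x)·f(x) = -x^4 + 3·x, leaving -4·x^3 + 7·x^2 + 9·x - 12
  leading term -4·x^3: subtract (-4)·f(x) = 12 - 4·x^3, leaving 7·x^2 + 9·x - 24
The degree is now < 3, so this is the remainder. Hence a · b ≡ 7·x^2 + 9·x - 24 in Q[x]/(f).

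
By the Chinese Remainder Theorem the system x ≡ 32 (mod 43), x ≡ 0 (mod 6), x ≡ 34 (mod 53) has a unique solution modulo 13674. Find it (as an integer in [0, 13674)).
The moduli 43, 6, 53 are pairwise coprime, so by the CRT there is a unique solution mod 43·6·53 = 13674.
Solve by successive substitution. Start with x ≡ 32 (mod 43).
  Combine with x ≡ 0 (mod 6): write x = 32 + 43·t and require 32 + 43·t ≡ 0 (mod 6), i.e. 43·t ≡ 0 − 32 ≡ 4 (mod 6). Since 43^(−1) ≡ 1 (mod 6) (43 ≡ 1 (mod 6)), t ≡ 1·4 ≡ 4 (mod 6). So x ≡ 32 + 43·4 = 204 (mod 258).
  Combine with x ≡ 34 (mod 53): write x = 204 + 258·t and require 204 + 258·t ≡ 34 (mod 53), i.e. 258·t ≡ 34 − 204 ≡ 42 (mod 53). Since 258^(−1) ≡ 15 (mod 53) (258 ≡ 46 (mod 53)), t ≡ 15·42 ≡ 47 (mod 53). So x ≡ 204 + 258·47 = 12330 (mod 13674).
Unique solution in [0, 13674): x = 12330.

Final answer: x ≡ 12330 (mod 13674); the representative in [0, 13674) is 12330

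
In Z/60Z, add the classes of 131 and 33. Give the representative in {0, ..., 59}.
Reduce the summands first: 131 ≡ 11 (mod 60), so 131 + 33 ≡ 11 + 33 (mod 60). 11 + 33 = 44; 44 = 0·60 + 44, so (131 + 33) mod 60 = 44.

Final answer: 44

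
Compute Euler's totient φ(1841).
φ(1841) = 1572

φ is multiplicative, with φ(p^e) = p^e − p^(e−1). Factorise 1841 = 7 · 263. Then
  φ(1841) = (7 − 1) · (263 − 1) = 6 · 262 = 1572.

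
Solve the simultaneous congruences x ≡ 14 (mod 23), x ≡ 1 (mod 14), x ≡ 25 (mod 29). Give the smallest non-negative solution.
x ≡ 5419 (mod 9338); the representative in [0, 9338) is 5419

The moduli 23, 14, 29 are pairwise coprime, so by the CRT there is a unique solution mod 23·14·29 = 9338.
Solve by successive substitution. Start with x ≡ 14 (mod 23).
  Combine with x ≡ 1 (mod 14): write x = 14 + 23·t and require 14 + 23·t ≡ 1 (mod 14), i.e. 23·t ≡ 1 − 14 ≡ 1 (mod 14). Since 23^(−1) ≡ 11 (mod 14) (23 ≡ 9 (mod 14)), t ≡ 11·1 ≡ 11 (mod 14). So x ≡ 14 + 23·11 = 267 (mod 322).
  Combine with x ≡ 25 (mod 29): write x = 267 + 322·t and require 267 + 322·t ≡ 25 (mod 29), i.e. 322·t ≡ 25 − 267 ≡ 19 (mod 29). Since 322^(−1) ≡ 10 (mod 29) (322 ≡ 3 (mod 29)), t ≡ 10·19 ≡ 16 (mod 29). So x ≡ 267 + 322·16 = 5419 (mod 9338).
Unique solution in [0, 9338): x = 5419.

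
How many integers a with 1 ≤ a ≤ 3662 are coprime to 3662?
1830

The number of a ∈ {1, ..., 3662} with gcd(a, 3662) = 1 is by definition Euler's totient φ(3662). φ is multiplicative, with φ(p^e) = p^e − p^(e−1). Factorise 3662 = 2 · 1831. Then
  φ(3662) = (2 − 1) · (1831 − 1) = 1 · 1830 = 1830.
So there are 1830 such integers.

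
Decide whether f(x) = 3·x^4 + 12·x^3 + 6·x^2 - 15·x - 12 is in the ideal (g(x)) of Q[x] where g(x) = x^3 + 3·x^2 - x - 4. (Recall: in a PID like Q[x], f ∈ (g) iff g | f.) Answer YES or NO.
YES

In Q[x] the ideal (g) consists of all multiples of g, so f ∈ (g) iff g | f, i.e. iff the remainder of f on division by g is 0. Divide f by g (g is monic, so eliminate the leading term of the running remainder at each step):
  leading term 3·x^4: subtract (3·x)·g(x) = 3·x^4 + 9·x^3 - 3·x^2 - 12·x, leaving 3·x^3 + 9·x^2 - 3·x - 12
  leading term 3·x^3: subtract (3)·g(x) = 3·x^3 + 9·x^2 - 3·x - 12, leaving 0
The remainder is 0, so f(x) = g(x) · h(x) with h(x) = 3·x + 3. Hence g | f, i.e. f ∈ (g).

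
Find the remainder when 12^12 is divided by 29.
1

Use repeated squaring. Binary(12) = 1100. Walk through the bits of the exponent 12 left-to-right: at each bit after the leading one, square the running value, then multiply by 12 if the bit is 1 (always reducing mod 29):
  bit 1 = 1 (leading): start with 12.
  bit 2 = 1: square 12^2 = 144 ≡ 28; bit is 1, so multiply 28·12 = 336 ≡ 17 (mod 29).
  bit 3 = 0: square 17^2 = 289 ≡ 28 (mod 29).
  bit 4 = 0: square 28^2 = 784 ≡ 1 (mod 29).
Final value: 12^12 ≡ 1 (mod 29).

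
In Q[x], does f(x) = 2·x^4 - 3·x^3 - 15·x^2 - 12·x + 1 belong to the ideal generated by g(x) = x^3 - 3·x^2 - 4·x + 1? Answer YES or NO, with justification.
NO

In Q[x] the ideal (g) consists of all multiples of g, so f ∈ (g) iff g | f, i.e. iff the remainder of f on division by g is 0. Divide f by g (g is monic, so eliminate the leading term of the running remainder at each step):
  leading term 2·x^4: subtract (2·x)·g(x) = 2·x^4 - 6·x^3 - 8·x^2 + 2·x, leaving 3·x^3 - 7·x^2 - 14·x + 1
  leading term 3·x^3: subtract (3)·g(x) = 3·x^3 - 9·x^2 - 12·x + 3, leaving 2·x^2 - 2·x - 2
The remainder r(x) = 2·x^2 - 2·x - 2 ≠ 0 (and deg r < deg g), so g ∤ f, i.e. f ∉ (g).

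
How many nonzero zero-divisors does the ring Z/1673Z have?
In Z/1673Z each nonzero element is either a unit (gcd with 1673 is 1) or a zero-divisor (gcd > 1). The number of units is φ(1673): factorise 1673 = 7 · 239, so φ(1673) = (7 − 1) · (239 − 1) = 6 · 238 = 1428. The nonzero elements number 1673 − 1 = 1672. Hence the nonzero zero-divisors number 1672 − 1428 = 244.

Final answer: Z/1673Z has 244 nonzero zero-divisors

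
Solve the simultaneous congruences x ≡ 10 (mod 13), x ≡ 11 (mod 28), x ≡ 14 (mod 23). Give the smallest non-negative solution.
The moduli 13, 28, 23 are pairwise coprime, so by the CRT there is a unique solution mod 13·28·23 = 8372.
Solve by successive substitution. Start with x ≡ 10 (mod 13).
  Combine with x ≡ 11 (mod 28): write x = 10 + 13·t and require 10 + 13·t ≡ 11 (mod 28), i.e. 13·t ≡ 11 − 10 ≡ 1 (mod 28). Since 13^(−1) ≡ 13 (mod 28), t ≡ 13·1 ≡ 13 (mod 28). So x ≡ 10 + 13·13 = 179 (mod 364).
  Combine with x ≡ 14 (mod 23): write x = 179 + 364·t and require 179 + 364·t ≡ 14 (mod 23), i.e. 364·t ≡ 14 − 179 ≡ 19 (mod 23). Since 364^(−1) ≡ 17 (mod 23) (364 ≡ 19 (mod 23)), t ≡ 17·19 ≡ 1 (mod 23). So x ≡ 179 + 364·1 = 543 (mod 8372).
Unique solution in [0, 8372): x = 543.

Final answer: x ≡ 543 (mod 8372); the representative in [0, 8372) is 543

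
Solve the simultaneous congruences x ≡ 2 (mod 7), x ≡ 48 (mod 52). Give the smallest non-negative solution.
The moduli 7, 52 are pairwise coprime, so by the CRT there is a unique solution mod 7·52 = 364.
Solve by successive substitution. Start with x ≡ 2 (mod 7).
  Combine with x ≡ 48 (mod 52): write x = 2 + 7·t and require 2 + 7·t ≡ 48 (mod 52), i.e. 7·t ≡ 48 − 2 ≡ 46 (mod 52). Since 7^(−1) ≡ 15 (mod 52), t ≡ 15·46 ≡ 14 (mod 52). So x ≡ 2 + 7·14 = 100 (mod 364).
Unique solution in [0, 364): x = 100.

Final answer: x ≡ 100 (mod 364); the representative in [0, 364) is 100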